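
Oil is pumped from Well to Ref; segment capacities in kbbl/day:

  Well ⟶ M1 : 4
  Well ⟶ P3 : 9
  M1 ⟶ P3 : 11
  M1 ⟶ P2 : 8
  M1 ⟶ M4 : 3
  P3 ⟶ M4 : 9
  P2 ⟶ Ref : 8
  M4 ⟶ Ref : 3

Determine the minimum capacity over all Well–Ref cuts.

Augment Well→M1→P2→Ref: bottleneck 4, flow now 4.
Augment Well→P3→M4→Ref: bottleneck 3, flow now 7.
No augmenting path remains; maximum flow = 7.
By max-flow min-cut, the minimum cut capacity equals the max flow.
In the residual graph, reachable from Well: {Well, P3, M4}.
Min-cut edges: Well→M1 (4), M4→Ref (3); capacity 4 + 3 = 7.

7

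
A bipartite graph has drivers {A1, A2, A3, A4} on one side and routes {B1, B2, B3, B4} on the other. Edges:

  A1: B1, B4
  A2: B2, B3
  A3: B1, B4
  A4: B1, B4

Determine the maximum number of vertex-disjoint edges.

Unit-capacity flow: source→left, listed edges, right→sink; max matching = max flow.
Augmenting path A1→B1 (+1); matched 1.
Augmenting path A2→B2 (+1); matched 2.
Augmenting path A3→B4 (+1); matched 3.
No augmenting path remains; maximum matching = 3.
König certificate: {A2, B1, B4} is a vertex cover of size 3 (every listed pair touches it), so no matching can be larger.

3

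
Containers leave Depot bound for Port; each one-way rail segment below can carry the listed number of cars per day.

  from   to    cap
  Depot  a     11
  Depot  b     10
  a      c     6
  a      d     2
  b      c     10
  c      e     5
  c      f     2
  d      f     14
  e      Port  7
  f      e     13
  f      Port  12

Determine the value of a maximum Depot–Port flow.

Augment Depot→a→c→e→Port: bottleneck 5, flow now 5.
Augment Depot→a→c→f→Port: bottleneck 1, flow now 6.
Augment Depot→a→d→f→Port: bottleneck 2, flow now 8.
Augment Depot→b→c→f→Port: bottleneck 1, flow now 9.
No augmenting path remains; maximum flow = 9.
In the residual graph, reachable from Depot: {Depot, a, b, c}.
Min-cut edges: a→d (2), c→e (5), c→f (2); capacity 2 + 5 + 2 = 9.
This cut is saturated, so no flow can exceed 9.

9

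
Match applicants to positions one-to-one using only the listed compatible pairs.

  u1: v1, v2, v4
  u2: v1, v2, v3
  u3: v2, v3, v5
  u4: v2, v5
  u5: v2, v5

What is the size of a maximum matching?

5

Unit-capacity flow: source→left, listed edges, right→sink; max matching = max flow.
Augmenting path u1→v1 (+1); matched 1.
Augmenting path u2→v2 (+1); matched 2.
Augmenting path u3→v3 (+1); matched 3.
Augmenting path u4→v5 (+1); matched 4.
Augmenting path u5→v2→u2→v1→u1→v4 (+1); matched 5.
No augmenting path remains; maximum matching = 5.
König certificate: {u1, u2, u3, u4, u5} is a vertex cover of size 5 (every listed pair touches it), so no matching can be larger.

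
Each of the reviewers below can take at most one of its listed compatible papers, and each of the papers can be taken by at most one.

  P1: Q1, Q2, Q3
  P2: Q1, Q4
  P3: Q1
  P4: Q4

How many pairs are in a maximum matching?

3

Unit-capacity flow: source→left, listed edges, right→sink; max matching = max flow.
Augmenting path P1→Q1 (+1); matched 1.
Augmenting path P2→Q4 (+1); matched 2.
Augmenting path P3→Q1→P1→Q2 (+1); matched 3.
No augmenting path remains; maximum matching = 3.
König certificate: {P1, Q1, Q4} is a vertex cover of size 3 (every listed pair touches it), so no matching can be larger.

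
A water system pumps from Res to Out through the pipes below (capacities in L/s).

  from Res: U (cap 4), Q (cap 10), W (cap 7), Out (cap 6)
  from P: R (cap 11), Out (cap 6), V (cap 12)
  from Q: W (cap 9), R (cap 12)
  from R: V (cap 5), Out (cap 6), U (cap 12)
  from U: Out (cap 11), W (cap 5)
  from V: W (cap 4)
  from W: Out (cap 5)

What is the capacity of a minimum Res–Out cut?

25

Augment Res→Out: bottleneck 6, flow now 6.
Augment Res→U→Out: bottleneck 4, flow now 10.
Augment Res→W→Out: bottleneck 5, flow now 15.
Augment Res→Q→R→Out: bottleneck 6, flow now 21.
Augment Res→Q→R→U→Out: bottleneck 4, flow now 25.
No augmenting path remains; maximum flow = 25.
By max-flow min-cut, the minimum cut capacity equals the max flow.
In the residual graph, reachable from Res: {Res, W}.
Min-cut edges: Res→Q (10), Res→U (4), Res→Out (6), W→Out (5); capacity 10 + 4 + 6 + 5 = 25.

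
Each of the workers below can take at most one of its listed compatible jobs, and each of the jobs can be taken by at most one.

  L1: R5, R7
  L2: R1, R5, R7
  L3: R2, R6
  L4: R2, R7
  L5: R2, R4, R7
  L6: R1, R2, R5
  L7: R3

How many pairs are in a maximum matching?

Unit-capacity flow: source→left, listed edges, right→sink; max matching = max flow.
Augmenting path L1→R5 (+1); matched 1.
Augmenting path L2→R1 (+1); matched 2.
Augmenting path L3→R2 (+1); matched 3.
Augmenting path L4→R7 (+1); matched 4.
Augmenting path L5→R4 (+1); matched 5.
Augmenting path L7→R3 (+1); matched 6.
Augmenting path L6→R2→L3→R6 (+1); matched 7.
No augmenting path remains; maximum matching = 7.
König certificate: {L1, L2, L3, L4, L5, L6, L7} is a vertex cover of size 7 (every listed pair touches it), so no matching can be larger.

7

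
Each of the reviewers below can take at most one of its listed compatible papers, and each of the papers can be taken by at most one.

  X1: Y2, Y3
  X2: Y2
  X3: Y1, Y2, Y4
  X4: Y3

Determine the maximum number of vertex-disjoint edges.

3

Unit-capacity flow: source→left, listed edges, right→sink; max matching = max flow.
Augmenting path X1→Y2 (+1); matched 1.
Augmenting path X3→Y1 (+1); matched 2.
Augmenting path X4→Y3 (+1); matched 3.
No augmenting path remains; maximum matching = 3.
König certificate: {X3, Y2, Y3} is a vertex cover of size 3 (every listed pair touches it), so no matching can be larger.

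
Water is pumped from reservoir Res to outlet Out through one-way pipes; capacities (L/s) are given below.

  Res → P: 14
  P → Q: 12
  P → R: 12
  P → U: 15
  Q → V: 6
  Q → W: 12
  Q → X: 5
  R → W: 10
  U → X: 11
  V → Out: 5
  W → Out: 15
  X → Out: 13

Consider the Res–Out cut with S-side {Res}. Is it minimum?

Given cut capacity: 14 = 14.
Augment Res→P→Q→V→Out: bottleneck 5, flow now 5.
Augment Res→P→Q→W→Out: bottleneck 7, flow now 12.
Augment Res→P→R→W→Out: bottleneck 2, flow now 14.
No augmenting path remains; maximum flow = 14.
Cut capacity 14 equals the max flow, so it is a minimum cut.

Yes — it is a minimum cut (capacity 14).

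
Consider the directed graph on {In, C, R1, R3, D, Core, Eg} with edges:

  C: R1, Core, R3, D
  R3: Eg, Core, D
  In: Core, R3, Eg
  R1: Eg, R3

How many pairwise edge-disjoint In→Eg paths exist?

Assign every edge capacity 1; by Menger, the answer equals the max flow.
Path In→Eg (+1); total 1.
Path In→R3→Eg (+1); total 2.
No residual In→Eg path; max flow = 2.
Certifying cut of size 2: {In→Eg, In→R3}.

2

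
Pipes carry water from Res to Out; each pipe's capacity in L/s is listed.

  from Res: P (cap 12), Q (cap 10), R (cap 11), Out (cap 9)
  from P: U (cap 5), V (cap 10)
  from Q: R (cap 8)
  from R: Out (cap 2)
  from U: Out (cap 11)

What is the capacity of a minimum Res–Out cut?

16

Augment Res→Out: bottleneck 9, flow now 9.
Augment Res→R→Out: bottleneck 2, flow now 11.
Augment Res→P→U→Out: bottleneck 5, flow now 16.
No augmenting path remains; maximum flow = 16.
By max-flow min-cut, the minimum cut capacity equals the max flow.
In the residual graph, reachable from Res: {Res, P, Q, R, V}.
Min-cut edges: Res→Out (9), P→U (5), R→Out (2); capacity 9 + 5 + 2 = 16.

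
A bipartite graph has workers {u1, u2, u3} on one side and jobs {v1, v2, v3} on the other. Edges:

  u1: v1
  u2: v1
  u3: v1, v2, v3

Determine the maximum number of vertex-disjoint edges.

2

Unit-capacity flow: source→left, listed edges, right→sink; max matching = max flow.
Augmenting path u1→v1 (+1); matched 1.
Augmenting path u3→v2 (+1); matched 2.
No augmenting path remains; maximum matching = 2.
König certificate: {u3, v1} is a vertex cover of size 2 (every listed pair touches it), so no matching can be larger.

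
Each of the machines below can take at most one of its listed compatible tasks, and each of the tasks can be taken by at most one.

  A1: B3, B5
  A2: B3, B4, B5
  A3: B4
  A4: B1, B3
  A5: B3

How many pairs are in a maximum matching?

Unit-capacity flow: source→left, listed edges, right→sink; max matching = max flow.
Augmenting path A1→B3 (+1); matched 1.
Augmenting path A2→B4 (+1); matched 2.
Augmenting path A4→B1 (+1); matched 3.
Augmenting path A3→B4→A2→B5 (+1); matched 4.
No augmenting path remains; maximum matching = 4.
König certificate: {A4, B3, B4, B5} is a vertex cover of size 4 (every listed pair touches it), so no matching can be larger.

4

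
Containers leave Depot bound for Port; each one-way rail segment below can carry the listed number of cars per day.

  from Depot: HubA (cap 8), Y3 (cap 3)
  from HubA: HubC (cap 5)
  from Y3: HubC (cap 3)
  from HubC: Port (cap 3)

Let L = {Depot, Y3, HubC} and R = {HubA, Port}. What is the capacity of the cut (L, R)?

Edges leaving {Depot, Y3, HubC}: Depot→HubA (8), HubC→Port (3).
Cut capacity = 8 + 3 = 11.

11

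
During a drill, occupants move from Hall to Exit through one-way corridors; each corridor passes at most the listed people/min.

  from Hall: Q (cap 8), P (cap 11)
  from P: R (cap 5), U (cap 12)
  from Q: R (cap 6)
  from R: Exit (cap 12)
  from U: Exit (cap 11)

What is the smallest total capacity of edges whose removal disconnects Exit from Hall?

Augment Hall→P→R→Exit: bottleneck 5, flow now 5.
Augment Hall→P→U→Exit: bottleneck 6, flow now 11.
Augment Hall→Q→R→Exit: bottleneck 6, flow now 17.
No augmenting path remains; maximum flow = 17.
By max-flow min-cut, the minimum cut capacity equals the max flow.
In the residual graph, reachable from Hall: {Hall, Q}.
Min-cut edges: Hall→P (11), Q→R (6); capacity 11 + 6 = 17.

17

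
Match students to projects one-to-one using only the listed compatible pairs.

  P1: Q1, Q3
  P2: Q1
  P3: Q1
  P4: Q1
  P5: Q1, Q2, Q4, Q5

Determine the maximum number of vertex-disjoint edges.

3

Unit-capacity flow: source→left, listed edges, right→sink; max matching = max flow.
Augmenting path P1→Q1 (+1); matched 1.
Augmenting path P5→Q2 (+1); matched 2.
Augmenting path P2→Q1→P1→Q3 (+1); matched 3.
No augmenting path remains; maximum matching = 3.
König certificate: {P1, P5, Q1} is a vertex cover of size 3 (every listed pair touches it), so no matching can be larger.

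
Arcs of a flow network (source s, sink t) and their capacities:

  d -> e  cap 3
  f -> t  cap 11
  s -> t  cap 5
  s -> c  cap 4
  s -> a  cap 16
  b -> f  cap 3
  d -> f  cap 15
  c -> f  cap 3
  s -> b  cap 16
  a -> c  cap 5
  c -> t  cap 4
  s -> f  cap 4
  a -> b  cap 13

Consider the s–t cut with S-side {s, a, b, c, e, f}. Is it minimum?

Given cut capacity: 5 + 4 + 11 = 20.
Augment s→t: bottleneck 5, flow now 5.
Augment s→c→t: bottleneck 4, flow now 9.
Augment s→f→t: bottleneck 4, flow now 13.
Augment s→b→f→t: bottleneck 3, flow now 16.
Augment s→a→c→f→t: bottleneck 3, flow now 19.
No augmenting path remains; maximum flow = 19.
In the residual graph, reachable from s: {s, a, b, c}.
Min-cut edges: s→f (4), s→t (5), b→f (3), c→f (3), c→t (4); capacity 4 + 5 + 3 + 3 + 4 = 19.
Cut capacity 20 exceeds the max flow 19, so it is not minimum.

No — its capacity is 20, but the minimum cut has capacity 19.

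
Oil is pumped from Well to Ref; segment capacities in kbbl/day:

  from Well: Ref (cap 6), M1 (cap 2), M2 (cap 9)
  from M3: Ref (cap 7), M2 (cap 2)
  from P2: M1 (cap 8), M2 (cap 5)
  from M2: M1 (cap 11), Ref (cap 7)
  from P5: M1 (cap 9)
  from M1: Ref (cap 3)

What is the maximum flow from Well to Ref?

Augment Well→Ref: bottleneck 6, flow now 6.
Augment Well→M2→Ref: bottleneck 7, flow now 13.
Augment Well→M1→Ref: bottleneck 2, flow now 15.
Augment Well→M2→M1→Ref: bottleneck 1, flow now 16.
No augmenting path remains; maximum flow = 16.
In the residual graph, reachable from Well: {Well, M2, M1}.
Min-cut edges: Well→Ref (6), M2→Ref (7), M1→Ref (3); capacity 6 + 7 + 3 = 16.
This cut is saturated, so no flow can exceed 16.

16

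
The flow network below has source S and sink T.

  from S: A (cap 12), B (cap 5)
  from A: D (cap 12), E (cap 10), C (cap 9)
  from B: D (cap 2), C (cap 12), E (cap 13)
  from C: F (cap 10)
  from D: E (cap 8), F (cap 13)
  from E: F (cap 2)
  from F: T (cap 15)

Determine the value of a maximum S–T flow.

Augment S→A→C→F→T: bottleneck 9, flow now 9.
Augment S→A→D→F→T: bottleneck 3, flow now 12.
Augment S→B→C→F→T: bottleneck 1, flow now 13.
Augment S→B→D→F→T: bottleneck 2, flow now 15.
No augmenting path remains; maximum flow = 15.
In the residual graph, reachable from S: {S, A, B, C, D, E, F}.
Min-cut edges: F→T (15); capacity 15 = 15.
This cut is saturated, so no flow can exceed 15.

15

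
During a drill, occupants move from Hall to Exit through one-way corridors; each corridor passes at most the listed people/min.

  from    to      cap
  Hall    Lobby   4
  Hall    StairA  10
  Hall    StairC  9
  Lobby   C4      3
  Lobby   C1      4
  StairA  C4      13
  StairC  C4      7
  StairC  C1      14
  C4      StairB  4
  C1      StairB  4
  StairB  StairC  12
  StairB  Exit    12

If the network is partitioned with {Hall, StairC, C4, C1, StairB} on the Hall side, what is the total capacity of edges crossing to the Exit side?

Edges leaving {Hall, StairC, C4, C1, StairB}: Hall→Lobby (4), Hall→StairA (10), StairB→Exit (12).
Cut capacity = 4 + 10 + 12 = 26.

26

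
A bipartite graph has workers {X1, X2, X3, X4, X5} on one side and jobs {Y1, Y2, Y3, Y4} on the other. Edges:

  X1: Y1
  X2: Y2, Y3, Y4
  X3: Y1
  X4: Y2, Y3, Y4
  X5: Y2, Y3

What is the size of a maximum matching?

4

Unit-capacity flow: source→left, listed edges, right→sink; max matching = max flow.
Augmenting path X1→Y1 (+1); matched 1.
Augmenting path X2→Y2 (+1); matched 2.
Augmenting path X4→Y3 (+1); matched 3.
Augmenting path X5→Y2→X2→Y4 (+1); matched 4.
No augmenting path remains; maximum matching = 4.
König certificate: {X2, X4, X5, Y1} is a vertex cover of size 4 (every listed pair touches it), so no matching can be larger.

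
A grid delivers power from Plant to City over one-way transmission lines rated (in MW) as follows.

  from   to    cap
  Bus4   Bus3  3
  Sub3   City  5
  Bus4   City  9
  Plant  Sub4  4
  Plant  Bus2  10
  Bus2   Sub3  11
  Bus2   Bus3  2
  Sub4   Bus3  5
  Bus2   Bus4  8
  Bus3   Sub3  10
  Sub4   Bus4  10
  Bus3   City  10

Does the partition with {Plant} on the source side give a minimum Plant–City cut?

Given cut capacity: 10 + 4 = 14.
Augment Plant→Bus2→Bus3→City: bottleneck 2, flow now 2.
Augment Plant→Bus2→Bus4→City: bottleneck 8, flow now 10.
Augment Plant→Sub4→Bus3→City: bottleneck 4, flow now 14.
No augmenting path remains; maximum flow = 14.
Cut capacity 14 equals the max flow, so it is a minimum cut.

Yes — it is a minimum cut (capacity 14).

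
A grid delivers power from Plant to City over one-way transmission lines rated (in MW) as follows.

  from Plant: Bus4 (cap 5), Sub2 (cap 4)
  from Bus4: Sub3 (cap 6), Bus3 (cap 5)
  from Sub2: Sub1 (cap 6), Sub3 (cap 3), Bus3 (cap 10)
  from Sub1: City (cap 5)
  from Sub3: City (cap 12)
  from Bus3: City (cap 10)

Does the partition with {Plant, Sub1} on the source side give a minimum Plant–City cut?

Given cut capacity: 5 + 4 + 5 = 14.
Augment Plant→Bus4→Sub3→City: bottleneck 5, flow now 5.
Augment Plant→Sub2→Sub1→City: bottleneck 4, flow now 9.
No augmenting path remains; maximum flow = 9.
In the residual graph, reachable from Plant: {Plant}.
Min-cut edges: Plant→Bus4 (5), Plant→Sub2 (4); capacity 5 + 4 = 9.
Cut capacity 14 exceeds the max flow 9, so it is not minimum.

No — its capacity is 14, but the minimum cut has capacity 9.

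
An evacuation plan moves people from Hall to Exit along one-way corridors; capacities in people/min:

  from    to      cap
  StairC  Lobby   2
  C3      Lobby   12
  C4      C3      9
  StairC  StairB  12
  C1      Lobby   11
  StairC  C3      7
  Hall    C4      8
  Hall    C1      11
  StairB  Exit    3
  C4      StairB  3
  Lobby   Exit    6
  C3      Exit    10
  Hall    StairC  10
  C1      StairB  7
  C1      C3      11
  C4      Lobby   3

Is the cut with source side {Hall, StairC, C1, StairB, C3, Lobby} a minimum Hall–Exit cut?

No — its capacity is 27, but the minimum cut has capacity 19.

Given cut capacity: 8 + 3 + 10 + 6 = 27.
Augment Hall→StairC→StairB→Exit: bottleneck 3, flow now 3.
Augment Hall→StairC→C3→Exit: bottleneck 7, flow now 10.
Augment Hall→C1→C3→Exit: bottleneck 3, flow now 13.
Augment Hall→C1→Lobby→Exit: bottleneck 6, flow now 19.
No augmenting path remains; maximum flow = 19.
In the residual graph, reachable from Hall: {Hall, StairC, C1, C4, StairB, C3, Lobby}.
Min-cut edges: StairB→Exit (3), C3→Exit (10), Lobby→Exit (6); capacity 3 + 10 + 6 = 19.
Cut capacity 27 exceeds the max flow 19, so it is not minimum.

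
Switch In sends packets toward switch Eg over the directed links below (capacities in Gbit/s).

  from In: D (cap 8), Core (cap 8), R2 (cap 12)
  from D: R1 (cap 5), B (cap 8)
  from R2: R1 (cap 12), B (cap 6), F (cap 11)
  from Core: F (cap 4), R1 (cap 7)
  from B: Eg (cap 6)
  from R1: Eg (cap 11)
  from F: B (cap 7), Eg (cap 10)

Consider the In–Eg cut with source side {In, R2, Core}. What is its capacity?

Edges leaving {In, R2, Core}: In→D (8), R2→B (6), R2→R1 (12), R2→F (11), Core→R1 (7), Core→F (4).
Cut capacity = 8 + 6 + 12 + 11 + 7 + 4 = 48.

48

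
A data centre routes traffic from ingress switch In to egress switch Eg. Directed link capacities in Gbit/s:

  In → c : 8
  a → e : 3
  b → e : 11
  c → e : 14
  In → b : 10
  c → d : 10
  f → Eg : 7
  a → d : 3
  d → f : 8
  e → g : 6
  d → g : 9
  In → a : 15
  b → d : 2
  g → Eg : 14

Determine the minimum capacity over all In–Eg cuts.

Augment In→a→d→f→Eg: bottleneck 3, flow now 3.
Augment In→a→e→g→Eg: bottleneck 3, flow now 6.
Augment In→b→d→f→Eg: bottleneck 2, flow now 8.
Augment In→b→e→g→Eg: bottleneck 3, flow now 11.
Augment In→c→d→f→Eg: bottleneck 2, flow now 13.
Augment In→c→d→g→Eg: bottleneck 6, flow now 19.
No augmenting path remains; maximum flow = 19.
By max-flow min-cut, the minimum cut capacity equals the max flow.
In the residual graph, reachable from In: {In, a, b, e}.
Min-cut edges: In→c (8), a→d (3), b→d (2), e→g (6); capacity 8 + 3 + 2 + 6 = 19.

19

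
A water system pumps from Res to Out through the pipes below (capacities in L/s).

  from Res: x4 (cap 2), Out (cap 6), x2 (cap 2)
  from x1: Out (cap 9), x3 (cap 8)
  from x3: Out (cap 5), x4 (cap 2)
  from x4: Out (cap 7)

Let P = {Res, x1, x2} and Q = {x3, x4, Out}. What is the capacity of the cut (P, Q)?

Edges leaving {Res, x1, x2}: Res→x4 (2), Res→Out (6), x1→x3 (8), x1→Out (9).
Cut capacity = 2 + 6 + 8 + 9 = 25.

25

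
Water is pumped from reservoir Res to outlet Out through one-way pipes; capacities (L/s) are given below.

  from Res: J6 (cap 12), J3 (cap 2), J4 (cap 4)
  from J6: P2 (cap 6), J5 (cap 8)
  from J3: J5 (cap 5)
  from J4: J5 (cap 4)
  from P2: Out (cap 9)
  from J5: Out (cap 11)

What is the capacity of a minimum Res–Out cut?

Augment Res→J6→P2→Out: bottleneck 6, flow now 6.
Augment Res→J6→J5→Out: bottleneck 6, flow now 12.
Augment Res→J3→J5→Out: bottleneck 2, flow now 14.
Augment Res→J4→J5→Out: bottleneck 3, flow now 17.
No augmenting path remains; maximum flow = 17.
By max-flow min-cut, the minimum cut capacity equals the max flow.
In the residual graph, reachable from Res: {Res, J6, J3, J4, J5}.
Min-cut edges: J6→P2 (6), J5→Out (11); capacity 6 + 11 = 17.

17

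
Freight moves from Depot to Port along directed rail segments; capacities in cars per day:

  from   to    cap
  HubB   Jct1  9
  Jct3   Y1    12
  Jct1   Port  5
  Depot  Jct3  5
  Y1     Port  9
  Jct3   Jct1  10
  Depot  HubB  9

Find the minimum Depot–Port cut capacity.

Augment Depot→HubB→Jct1→Port: bottleneck 5, flow now 5.
Augment Depot→Jct3→Y1→Port: bottleneck 5, flow now 10.
No augmenting path remains; maximum flow = 10.
By max-flow min-cut, the minimum cut capacity equals the max flow.
In the residual graph, reachable from Depot: {Depot, HubB, Jct1}.
Min-cut edges: Depot→Jct3 (5), Jct1→Port (5); capacity 5 + 5 = 10.

10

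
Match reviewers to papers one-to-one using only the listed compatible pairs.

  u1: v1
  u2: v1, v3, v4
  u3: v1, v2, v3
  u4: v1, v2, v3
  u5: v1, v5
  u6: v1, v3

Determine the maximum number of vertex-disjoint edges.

5

Unit-capacity flow: source→left, listed edges, right→sink; max matching = max flow.
Augmenting path u1→v1 (+1); matched 1.
Augmenting path u2→v3 (+1); matched 2.
Augmenting path u3→v2 (+1); matched 3.
Augmenting path u5→v5 (+1); matched 4.
Augmenting path u4→v3→u2→v4 (+1); matched 5.
No augmenting path remains; maximum matching = 5.
König certificate: {u2, u5, v1, v2, v3} is a vertex cover of size 5 (every listed pair touches it), so no matching can be larger.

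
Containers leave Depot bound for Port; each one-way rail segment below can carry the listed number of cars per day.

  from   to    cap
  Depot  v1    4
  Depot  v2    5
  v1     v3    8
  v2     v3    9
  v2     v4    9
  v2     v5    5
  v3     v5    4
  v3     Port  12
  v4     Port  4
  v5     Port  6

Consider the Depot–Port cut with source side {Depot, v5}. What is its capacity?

15

Edges leaving {Depot, v5}: Depot→v1 (4), Depot→v2 (5), v5→Port (6).
Cut capacity = 4 + 5 + 6 = 15.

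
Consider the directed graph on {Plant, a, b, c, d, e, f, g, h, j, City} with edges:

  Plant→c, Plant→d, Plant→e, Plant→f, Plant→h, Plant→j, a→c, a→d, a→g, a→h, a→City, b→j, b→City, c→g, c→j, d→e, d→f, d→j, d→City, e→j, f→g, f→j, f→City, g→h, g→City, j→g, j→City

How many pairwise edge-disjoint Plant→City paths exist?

4

Assign every edge capacity 1; by Menger, the answer equals the max flow.
Path Plant→d→City (+1); total 1.
Path Plant→f→City (+1); total 2.
Path Plant→j→City (+1); total 3.
Path Plant→c→g→City (+1); total 4.
No residual Plant→City path; max flow = 4.
Certifying cut of size 4: {Plant→d, Plant→f, g→City, j→City}.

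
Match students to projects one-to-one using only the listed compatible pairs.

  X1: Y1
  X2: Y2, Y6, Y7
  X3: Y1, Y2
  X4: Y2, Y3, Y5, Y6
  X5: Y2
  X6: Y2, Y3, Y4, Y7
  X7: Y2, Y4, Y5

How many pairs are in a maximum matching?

6

Unit-capacity flow: source→left, listed edges, right→sink; max matching = max flow.
Augmenting path X1→Y1 (+1); matched 1.
Augmenting path X2→Y2 (+1); matched 2.
Augmenting path X4→Y3 (+1); matched 3.
Augmenting path X6→Y4 (+1); matched 4.
Augmenting path X7→Y5 (+1); matched 5.
Augmenting path X3→Y2→X2→Y6 (+1); matched 6.
No augmenting path remains; maximum matching = 6.
König certificate: {X2, X4, X6, X7, Y1, Y2} is a vertex cover of size 6 (every listed pair touches it), so no matching can be larger.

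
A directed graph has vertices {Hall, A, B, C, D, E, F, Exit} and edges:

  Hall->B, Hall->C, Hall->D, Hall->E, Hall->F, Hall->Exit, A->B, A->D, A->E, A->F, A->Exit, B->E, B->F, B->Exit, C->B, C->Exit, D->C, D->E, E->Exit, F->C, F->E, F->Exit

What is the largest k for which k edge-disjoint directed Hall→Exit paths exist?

5

Assign every edge capacity 1; by Menger, the answer equals the max flow.
Path Hall→Exit (+1); total 1.
Path Hall→B→Exit (+1); total 2.
Path Hall→C→Exit (+1); total 3.
Path Hall→E→Exit (+1); total 4.
Path Hall→F→Exit (+1); total 5.
No residual Hall→Exit path; max flow = 5.
Certifying cut of size 5: {B→Exit, C→Exit, E→Exit, F→Exit, Hall→Exit}.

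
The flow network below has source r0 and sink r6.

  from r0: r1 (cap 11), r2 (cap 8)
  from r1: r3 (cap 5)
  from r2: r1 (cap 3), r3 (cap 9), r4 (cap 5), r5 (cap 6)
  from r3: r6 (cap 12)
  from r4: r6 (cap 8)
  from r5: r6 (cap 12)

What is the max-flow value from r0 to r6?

13

Augment r0→r1→r3→r6: bottleneck 5, flow now 5.
Augment r0→r2→r3→r6: bottleneck 7, flow now 12.
Augment r0→r2→r4→r6: bottleneck 1, flow now 13.
No augmenting path remains; maximum flow = 13.
In the residual graph, reachable from r0: {r0, r1}.
Min-cut edges: r0→r2 (8), r1→r3 (5); capacity 8 + 5 = 13.
This cut is saturated, so no flow can exceed 13.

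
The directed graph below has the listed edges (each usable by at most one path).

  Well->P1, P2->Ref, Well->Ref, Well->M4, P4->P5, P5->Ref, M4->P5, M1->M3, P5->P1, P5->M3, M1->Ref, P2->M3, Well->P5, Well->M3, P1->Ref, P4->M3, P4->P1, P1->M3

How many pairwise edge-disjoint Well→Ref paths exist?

Assign every edge capacity 1; by Menger, the answer equals the max flow.
Path Well→Ref (+1); total 1.
Path Well→P5→Ref (+1); total 2.
Path Well→P1→Ref (+1); total 3.
No residual Well→Ref path; max flow = 3.
Certifying cut of size 3: {P1→Ref, P5→Ref, Well→Ref}.

3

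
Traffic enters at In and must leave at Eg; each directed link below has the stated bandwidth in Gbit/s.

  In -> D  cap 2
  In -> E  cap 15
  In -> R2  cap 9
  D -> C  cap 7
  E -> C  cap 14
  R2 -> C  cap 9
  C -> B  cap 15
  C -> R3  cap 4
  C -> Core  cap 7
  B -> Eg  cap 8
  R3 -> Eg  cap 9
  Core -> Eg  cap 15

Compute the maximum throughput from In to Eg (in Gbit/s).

Augment In→D→C→B→Eg: bottleneck 2, flow now 2.
Augment In→E→C→B→Eg: bottleneck 6, flow now 8.
Augment In→E→C→R3→Eg: bottleneck 4, flow now 12.
Augment In→E→C→Core→Eg: bottleneck 4, flow now 16.
Augment In→R2→C→Core→Eg: bottleneck 3, flow now 19.
No augmenting path remains; maximum flow = 19.
In the residual graph, reachable from In: {In, D, E, R2, C, B}.
Min-cut edges: C→R3 (4), C→Core (7), B→Eg (8); capacity 4 + 7 + 8 = 19.
This cut is saturated, so no flow can exceed 19.

19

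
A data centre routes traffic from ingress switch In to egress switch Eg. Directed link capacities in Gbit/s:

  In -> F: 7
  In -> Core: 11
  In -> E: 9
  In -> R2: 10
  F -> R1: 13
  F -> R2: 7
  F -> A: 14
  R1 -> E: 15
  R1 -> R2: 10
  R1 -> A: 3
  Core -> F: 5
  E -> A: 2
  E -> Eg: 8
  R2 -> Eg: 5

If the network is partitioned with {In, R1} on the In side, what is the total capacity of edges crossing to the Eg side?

65

Edges leaving {In, R1}: In→F (7), In→Core (11), In→E (9), In→R2 (10), R1→E (15), R1→R2 (10), R1→A (3).
Cut capacity = 7 + 11 + 9 + 10 + 15 + 10 + 3 = 65.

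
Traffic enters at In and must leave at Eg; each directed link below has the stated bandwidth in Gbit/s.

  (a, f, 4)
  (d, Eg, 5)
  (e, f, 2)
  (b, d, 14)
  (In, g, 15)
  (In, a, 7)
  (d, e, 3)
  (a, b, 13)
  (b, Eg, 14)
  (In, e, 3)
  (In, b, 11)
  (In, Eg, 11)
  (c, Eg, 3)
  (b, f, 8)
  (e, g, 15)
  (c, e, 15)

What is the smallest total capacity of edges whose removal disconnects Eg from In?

29

Augment In→Eg: bottleneck 11, flow now 11.
Augment In→b→Eg: bottleneck 11, flow now 22.
Augment In→a→b→Eg: bottleneck 3, flow now 25.
Augment In→a→b→d→Eg: bottleneck 4, flow now 29.
No augmenting path remains; maximum flow = 29.
By max-flow min-cut, the minimum cut capacity equals the max flow.
In the residual graph, reachable from In: {In, e, f, g}.
Min-cut edges: In→a (7), In→b (11), In→Eg (11); capacity 7 + 11 + 11 = 29.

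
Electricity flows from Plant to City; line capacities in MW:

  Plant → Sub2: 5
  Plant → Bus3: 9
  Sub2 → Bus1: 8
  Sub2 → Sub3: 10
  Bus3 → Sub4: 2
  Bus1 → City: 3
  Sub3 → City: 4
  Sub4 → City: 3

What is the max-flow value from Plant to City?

Augment Plant→Sub2→Bus1→City: bottleneck 3, flow now 3.
Augment Plant→Sub2→Sub3→City: bottleneck 2, flow now 5.
Augment Plant→Bus3→Sub4→City: bottleneck 2, flow now 7.
No augmenting path remains; maximum flow = 7.
In the residual graph, reachable from Plant: {Plant, Bus3}.
Min-cut edges: Plant→Sub2 (5), Bus3→Sub4 (2); capacity 5 + 2 = 7.
This cut is saturated, so no flow can exceed 7.

7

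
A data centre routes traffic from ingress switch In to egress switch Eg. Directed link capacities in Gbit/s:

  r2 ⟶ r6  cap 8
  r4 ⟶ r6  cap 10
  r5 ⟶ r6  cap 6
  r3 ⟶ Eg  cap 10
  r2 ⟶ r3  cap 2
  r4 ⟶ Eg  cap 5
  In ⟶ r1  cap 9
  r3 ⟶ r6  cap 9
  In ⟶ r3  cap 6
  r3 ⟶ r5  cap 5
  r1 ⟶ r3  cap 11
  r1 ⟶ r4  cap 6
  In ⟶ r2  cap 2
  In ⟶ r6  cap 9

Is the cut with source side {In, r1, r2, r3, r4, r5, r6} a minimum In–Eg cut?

Given cut capacity: 10 + 5 = 15.
Augment In→r3→Eg: bottleneck 6, flow now 6.
Augment In→r1→r3→Eg: bottleneck 4, flow now 10.
Augment In→r1→r4→Eg: bottleneck 5, flow now 15.
No augmenting path remains; maximum flow = 15.
Cut capacity 15 equals the max flow, so it is a minimum cut.

Yes — it is a minimum cut (capacity 15).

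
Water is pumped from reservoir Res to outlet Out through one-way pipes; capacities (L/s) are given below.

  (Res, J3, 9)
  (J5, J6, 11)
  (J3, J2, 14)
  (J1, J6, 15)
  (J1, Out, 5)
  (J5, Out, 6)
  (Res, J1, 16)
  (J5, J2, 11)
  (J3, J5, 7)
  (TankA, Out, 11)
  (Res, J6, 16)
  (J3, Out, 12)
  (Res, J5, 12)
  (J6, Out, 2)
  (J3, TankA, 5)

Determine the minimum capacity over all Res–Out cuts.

Augment Res→J3→Out: bottleneck 9, flow now 9.
Augment Res→J5→Out: bottleneck 6, flow now 15.
Augment Res→J1→Out: bottleneck 5, flow now 20.
Augment Res→J6→Out: bottleneck 2, flow now 22.
No augmenting path remains; maximum flow = 22.
By max-flow min-cut, the minimum cut capacity equals the max flow.
In the residual graph, reachable from Res: {Res, J5, J2, J1, J6}.
Min-cut edges: Res→J3 (9), J5→Out (6), J1→Out (5), J6→Out (2); capacity 9 + 6 + 5 + 2 = 22.

22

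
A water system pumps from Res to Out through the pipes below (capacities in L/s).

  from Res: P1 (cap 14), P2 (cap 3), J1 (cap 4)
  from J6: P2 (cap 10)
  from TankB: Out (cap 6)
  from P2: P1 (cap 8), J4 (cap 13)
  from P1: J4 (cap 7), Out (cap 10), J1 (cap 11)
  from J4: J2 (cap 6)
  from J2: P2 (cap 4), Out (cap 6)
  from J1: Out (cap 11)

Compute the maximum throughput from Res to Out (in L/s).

Augment Res→P1→Out: bottleneck 10, flow now 10.
Augment Res→J1→Out: bottleneck 4, flow now 14.
Augment Res→P1→J1→Out: bottleneck 4, flow now 18.
Augment Res→P2→P1→J1→Out: bottleneck 3, flow now 21.
No augmenting path remains; maximum flow = 21.
In the residual graph, reachable from Res: {Res}.
Min-cut edges: Res→P2 (3), Res→P1 (14), Res→J1 (4); capacity 3 + 14 + 4 = 21.
This cut is saturated, so no flow can exceed 21.

21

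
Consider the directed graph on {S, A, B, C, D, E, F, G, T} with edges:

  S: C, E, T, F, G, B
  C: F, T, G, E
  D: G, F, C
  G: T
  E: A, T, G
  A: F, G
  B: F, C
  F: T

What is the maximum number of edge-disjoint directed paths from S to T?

5

Assign every edge capacity 1; by Menger, the answer equals the max flow.
Path S→T (+1); total 1.
Path S→C→T (+1); total 2.
Path S→E→T (+1); total 3.
Path S→F→T (+1); total 4.
Path S→G→T (+1); total 5.
No residual S→T path; max flow = 5.
Certifying cut of size 5: {C→T, E→T, F→T, G→T, S→T}.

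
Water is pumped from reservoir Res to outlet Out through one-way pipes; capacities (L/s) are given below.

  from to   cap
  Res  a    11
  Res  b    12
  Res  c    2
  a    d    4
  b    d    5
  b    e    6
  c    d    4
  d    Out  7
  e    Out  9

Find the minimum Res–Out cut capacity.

13

Augment Res→a→d→Out: bottleneck 4, flow now 4.
Augment Res→b→d→Out: bottleneck 3, flow now 7.
Augment Res→b→e→Out: bottleneck 6, flow now 13.
No augmenting path remains; maximum flow = 13.
By max-flow min-cut, the minimum cut capacity equals the max flow.
In the residual graph, reachable from Res: {Res, a, b, c, d}.
Min-cut edges: b→e (6), d→Out (7); capacity 6 + 7 = 13.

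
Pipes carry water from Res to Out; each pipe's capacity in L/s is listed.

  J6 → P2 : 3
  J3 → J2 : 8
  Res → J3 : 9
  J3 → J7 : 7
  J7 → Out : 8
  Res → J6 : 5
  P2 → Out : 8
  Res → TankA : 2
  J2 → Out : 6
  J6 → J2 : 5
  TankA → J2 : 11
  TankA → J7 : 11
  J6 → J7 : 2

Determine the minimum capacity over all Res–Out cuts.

Augment Res→J3→J2→Out: bottleneck 6, flow now 6.
Augment Res→J3→J7→Out: bottleneck 3, flow now 9.
Augment Res→TankA→J7→Out: bottleneck 2, flow now 11.
Augment Res→J6→J7→Out: bottleneck 2, flow now 13.
Augment Res→J6→P2→Out: bottleneck 3, flow now 16.
No augmenting path remains; maximum flow = 16.
By max-flow min-cut, the minimum cut capacity equals the max flow.
In the residual graph, reachable from Res: {Res}.
Min-cut edges: Res→J3 (9), Res→TankA (2), Res→J6 (5); capacity 9 + 2 + 5 = 16.

16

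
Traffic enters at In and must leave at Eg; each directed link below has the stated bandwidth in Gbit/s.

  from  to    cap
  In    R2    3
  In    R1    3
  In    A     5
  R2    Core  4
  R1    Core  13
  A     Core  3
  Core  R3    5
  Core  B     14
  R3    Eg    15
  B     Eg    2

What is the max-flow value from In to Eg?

Augment In→R2→Core→R3→Eg: bottleneck 3, flow now 3.
Augment In→R1→Core→R3→Eg: bottleneck 2, flow now 5.
Augment In→R1→Core→B→Eg: bottleneck 1, flow now 6.
Augment In→A→Core→B→Eg: bottleneck 1, flow now 7.
No augmenting path remains; maximum flow = 7.
In the residual graph, reachable from In: {In, R2, R1, A, Core, B}.
Min-cut edges: Core→R3 (5), B→Eg (2); capacity 5 + 2 = 7.
This cut is saturated, so no flow can exceed 7.

7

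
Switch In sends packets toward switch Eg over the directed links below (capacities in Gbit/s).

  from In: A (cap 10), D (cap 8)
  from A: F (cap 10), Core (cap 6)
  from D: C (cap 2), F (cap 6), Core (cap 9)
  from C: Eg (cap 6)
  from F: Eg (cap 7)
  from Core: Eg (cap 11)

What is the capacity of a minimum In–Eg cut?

18

Augment In→A→F→Eg: bottleneck 7, flow now 7.
Augment In→A→Core→Eg: bottleneck 3, flow now 10.
Augment In→D→C→Eg: bottleneck 2, flow now 12.
Augment In→D→Core→Eg: bottleneck 6, flow now 18.
No augmenting path remains; maximum flow = 18.
By max-flow min-cut, the minimum cut capacity equals the max flow.
In the residual graph, reachable from In: {In}.
Min-cut edges: In→A (10), In→D (8); capacity 10 + 8 = 18.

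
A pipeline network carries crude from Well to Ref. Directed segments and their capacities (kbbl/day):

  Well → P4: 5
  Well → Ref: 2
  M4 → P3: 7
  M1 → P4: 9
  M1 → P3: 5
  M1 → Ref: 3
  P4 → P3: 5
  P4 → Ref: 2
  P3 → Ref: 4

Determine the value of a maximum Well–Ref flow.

Augment Well→Ref: bottleneck 2, flow now 2.
Augment Well→P4→Ref: bottleneck 2, flow now 4.
Augment Well→P4→P3→Ref: bottleneck 3, flow now 7.
No augmenting path remains; maximum flow = 7.
In the residual graph, reachable from Well: {Well}.
Min-cut edges: Well→P4 (5), Well→Ref (2); capacity 5 + 2 = 7.
This cut is saturated, so no flow can exceed 7.

7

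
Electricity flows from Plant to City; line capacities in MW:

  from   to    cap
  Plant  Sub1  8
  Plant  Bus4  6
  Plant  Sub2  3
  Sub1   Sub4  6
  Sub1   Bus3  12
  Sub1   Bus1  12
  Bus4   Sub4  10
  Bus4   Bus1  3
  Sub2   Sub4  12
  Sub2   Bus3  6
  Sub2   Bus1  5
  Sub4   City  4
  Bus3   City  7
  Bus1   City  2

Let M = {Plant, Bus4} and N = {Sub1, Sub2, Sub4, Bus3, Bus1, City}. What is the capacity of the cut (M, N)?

Edges leaving {Plant, Bus4}: Plant→Sub1 (8), Plant→Sub2 (3), Bus4→Sub4 (10), Bus4→Bus1 (3).
Cut capacity = 8 + 3 + 10 + 3 = 24.

24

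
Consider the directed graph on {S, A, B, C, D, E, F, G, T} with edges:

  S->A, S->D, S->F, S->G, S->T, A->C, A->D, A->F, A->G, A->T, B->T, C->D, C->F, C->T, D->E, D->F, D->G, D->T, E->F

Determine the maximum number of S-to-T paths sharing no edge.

3

Assign every edge capacity 1; by Menger, the answer equals the max flow.
Path S→T (+1); total 1.
Path S→A→T (+1); total 2.
Path S→D→T (+1); total 3.
No residual S→T path; max flow = 3.
Certifying cut of size 3: {S→A, S→D, S→T}.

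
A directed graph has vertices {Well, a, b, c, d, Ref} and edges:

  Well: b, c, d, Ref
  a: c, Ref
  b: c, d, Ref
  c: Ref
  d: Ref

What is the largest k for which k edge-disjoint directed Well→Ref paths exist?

Assign every edge capacity 1; by Menger, the answer equals the max flow.
Path Well→Ref (+1); total 1.
Path Well→b→Ref (+1); total 2.
Path Well→c→Ref (+1); total 3.
Path Well→d→Ref (+1); total 4.
No residual Well→Ref path; max flow = 4.
Certifying cut of size 4: {Well→Ref, Well→b, Well→c, Well→d}.

4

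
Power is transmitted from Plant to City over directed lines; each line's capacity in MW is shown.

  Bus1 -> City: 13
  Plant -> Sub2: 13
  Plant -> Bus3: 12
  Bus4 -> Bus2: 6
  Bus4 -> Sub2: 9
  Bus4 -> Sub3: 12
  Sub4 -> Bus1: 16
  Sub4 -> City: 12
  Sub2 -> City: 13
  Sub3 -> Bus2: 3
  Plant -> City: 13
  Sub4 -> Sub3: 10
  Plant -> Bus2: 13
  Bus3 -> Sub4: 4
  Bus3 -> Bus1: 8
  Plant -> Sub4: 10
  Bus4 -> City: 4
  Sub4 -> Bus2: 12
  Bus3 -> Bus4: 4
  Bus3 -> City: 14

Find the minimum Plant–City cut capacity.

48

Augment Plant→City: bottleneck 13, flow now 13.
Augment Plant→Bus3→City: bottleneck 12, flow now 25.
Augment Plant→Sub4→City: bottleneck 10, flow now 35.
Augment Plant→Sub2→City: bottleneck 13, flow now 48.
No augmenting path remains; maximum flow = 48.
By max-flow min-cut, the minimum cut capacity equals the max flow.
In the residual graph, reachable from Plant: {Plant, Bus2}.
Min-cut edges: Plant→Bus3 (12), Plant→Sub4 (10), Plant→Sub2 (13), Plant→City (13); capacity 12 + 10 + 13 + 13 = 48.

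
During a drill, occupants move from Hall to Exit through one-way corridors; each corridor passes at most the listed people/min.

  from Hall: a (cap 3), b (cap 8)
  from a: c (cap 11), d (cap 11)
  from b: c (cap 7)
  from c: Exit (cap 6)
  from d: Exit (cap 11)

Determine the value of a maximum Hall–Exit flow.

Augment Hall→a→c→Exit: bottleneck 3, flow now 3.
Augment Hall→b→c→Exit: bottleneck 3, flow now 6.
Augment Hall→b→c→a→d→Exit: bottleneck 3, flow now 9. (uses reverse residual edge)
No augmenting path remains; maximum flow = 9.
In the residual graph, reachable from Hall: {Hall, b, c}.
Min-cut edges: Hall→a (3), c→Exit (6); capacity 3 + 6 = 9.
This cut is saturated, so no flow can exceed 9.

9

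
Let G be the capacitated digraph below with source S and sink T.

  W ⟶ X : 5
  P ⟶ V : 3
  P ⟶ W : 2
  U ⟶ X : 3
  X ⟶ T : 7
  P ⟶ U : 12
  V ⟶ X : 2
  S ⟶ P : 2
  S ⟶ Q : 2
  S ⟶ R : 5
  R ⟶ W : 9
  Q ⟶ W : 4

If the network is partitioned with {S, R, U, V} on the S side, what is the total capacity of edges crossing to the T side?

18

Edges leaving {S, R, U, V}: S→P (2), S→Q (2), R→W (9), U→X (3), V→X (2).
Cut capacity = 2 + 2 + 9 + 3 + 2 = 18.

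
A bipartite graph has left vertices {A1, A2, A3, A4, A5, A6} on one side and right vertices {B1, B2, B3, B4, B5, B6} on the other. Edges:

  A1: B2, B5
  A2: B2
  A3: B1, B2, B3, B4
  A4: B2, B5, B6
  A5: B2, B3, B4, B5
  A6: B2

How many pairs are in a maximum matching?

5

Unit-capacity flow: source→left, listed edges, right→sink; max matching = max flow.
Augmenting path A1→B2 (+1); matched 1.
Augmenting path A3→B1 (+1); matched 2.
Augmenting path A4→B5 (+1); matched 3.
Augmenting path A5→B3 (+1); matched 4.
Augmenting path A2→B2→A1→B5→A4→B6 (+1); matched 5.
No augmenting path remains; maximum matching = 5.
König certificate: {A1, A3, A4, A5, B2} is a vertex cover of size 5 (every listed pair touches it), so no matching can be larger.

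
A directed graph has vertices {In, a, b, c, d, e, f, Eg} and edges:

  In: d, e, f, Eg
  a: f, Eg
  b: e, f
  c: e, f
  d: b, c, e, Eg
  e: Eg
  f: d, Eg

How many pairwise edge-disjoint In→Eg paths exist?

4

Assign every edge capacity 1; by Menger, the answer equals the max flow.
Path In→Eg (+1); total 1.
Path In→d→Eg (+1); total 2.
Path In→e→Eg (+1); total 3.
Path In→f→Eg (+1); total 4.
No residual In→Eg path; max flow = 4.
Certifying cut of size 4: {In→Eg, In→d, In→e, In→f}.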